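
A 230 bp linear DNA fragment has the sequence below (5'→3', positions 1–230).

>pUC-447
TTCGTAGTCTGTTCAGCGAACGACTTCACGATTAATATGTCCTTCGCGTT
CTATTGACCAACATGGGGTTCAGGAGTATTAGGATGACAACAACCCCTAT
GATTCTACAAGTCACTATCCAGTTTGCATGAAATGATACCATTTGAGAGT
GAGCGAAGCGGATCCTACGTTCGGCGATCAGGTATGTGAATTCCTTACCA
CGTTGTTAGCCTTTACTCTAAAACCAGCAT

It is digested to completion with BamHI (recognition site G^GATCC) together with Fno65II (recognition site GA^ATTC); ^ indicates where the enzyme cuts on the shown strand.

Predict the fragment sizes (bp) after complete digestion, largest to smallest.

160, 41, 29 bp

The BamHI site (GGATCC) starts at position 160.
BamHI cuts after the first base of each site, so after position 160.
The Fno65II site (GAATTC) starts at position 188.
Fno65II cuts after base 2 of each site, so after position 189.
Combined cut positions: 160, 189.
Linear molecule, 2 cuts → 3 fragments:
  1–160 → 160 bp
  161–189 → 29 bp
  190–230 → 41 bp
Sorted largest to smallest: 160, 41, 29 bp.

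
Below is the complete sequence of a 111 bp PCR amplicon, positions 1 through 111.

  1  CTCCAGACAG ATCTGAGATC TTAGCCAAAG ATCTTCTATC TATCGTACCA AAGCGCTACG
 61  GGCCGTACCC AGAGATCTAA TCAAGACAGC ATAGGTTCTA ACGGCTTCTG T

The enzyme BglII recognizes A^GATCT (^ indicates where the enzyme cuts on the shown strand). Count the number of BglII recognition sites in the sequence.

AGATCT occurs starting at positions 9, 16, 29, 73.
BglII cuts at 4 sites.

4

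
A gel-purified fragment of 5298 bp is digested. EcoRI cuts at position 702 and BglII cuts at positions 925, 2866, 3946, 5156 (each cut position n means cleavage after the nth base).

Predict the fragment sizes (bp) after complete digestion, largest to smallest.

Combined cut positions (sorted): 702, 925, 2866, 3946, 5156.
Linear molecule, 5 cuts → 6 fragments:
  702 − 0 = 702 bp
  925 − 702 = 223 bp
  2866 − 925 = 1941 bp
  3946 − 2866 = 1080 bp
  5156 − 3946 = 1210 bp
  5298 − 5156 = 142 bp
Sorted largest to smallest: 1941, 1210, 1080, 702, 223, 142 bp.

1941, 1210, 1080, 702, 223, 142 bp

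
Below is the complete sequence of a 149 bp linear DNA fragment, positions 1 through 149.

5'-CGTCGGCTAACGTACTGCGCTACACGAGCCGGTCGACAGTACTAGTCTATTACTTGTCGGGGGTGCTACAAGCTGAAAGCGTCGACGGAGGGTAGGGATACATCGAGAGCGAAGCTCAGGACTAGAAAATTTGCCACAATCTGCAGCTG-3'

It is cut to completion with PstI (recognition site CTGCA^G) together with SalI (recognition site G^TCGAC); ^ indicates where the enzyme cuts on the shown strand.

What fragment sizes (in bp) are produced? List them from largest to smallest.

The PstI site (CTGCAG) starts at position 141.
PstI cuts after base 5 of each site (before the last base), so after position 145.
SalI sites (GTCGAC) start at positions 32, 81.
SalI cuts after the first base of each site, so after positions 32, 81.
Combined cut positions: 32, 81, 145.
Linear molecule, 3 cuts → 4 fragments:
  1–32 → 32 bp
  33–81 → 49 bp
  82–145 → 64 bp
  146–149 → 4 bp
Sorted largest to smallest: 64, 49, 32, 4 bp.

64, 49, 32, 4 bp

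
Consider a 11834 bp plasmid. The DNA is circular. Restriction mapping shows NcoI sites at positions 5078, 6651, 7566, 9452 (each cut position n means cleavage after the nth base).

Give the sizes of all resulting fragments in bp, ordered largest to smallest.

Circular molecule, 4 cuts → 4 fragments:
  6651 − 5078 = 1573 bp
  7566 − 6651 = 915 bp
  9452 − 7566 = 1886 bp
  wrap: 11834 − 9452 + 5078 = 7460 bp
Sorted largest to smallest: 7460, 1886, 1573, 915 bp.

7460, 1886, 1573, 915 bp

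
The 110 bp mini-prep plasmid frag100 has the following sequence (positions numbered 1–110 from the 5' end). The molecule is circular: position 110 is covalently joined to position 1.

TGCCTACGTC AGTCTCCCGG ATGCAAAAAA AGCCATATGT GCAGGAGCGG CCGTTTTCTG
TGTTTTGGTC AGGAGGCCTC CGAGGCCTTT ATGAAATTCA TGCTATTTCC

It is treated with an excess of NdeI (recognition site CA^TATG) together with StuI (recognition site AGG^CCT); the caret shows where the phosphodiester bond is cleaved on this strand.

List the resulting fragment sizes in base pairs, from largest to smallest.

60, 41, 9 bp

The NdeI site (CATATG) starts at position 34.
NdeI cuts after base 2 of each site, so after position 35.
StuI sites (AGGCCT) start at positions 74, 83.
StuI cuts after base 3 of each site, so after positions 76, 85.
Combined cut positions: 35, 76, 85.
Circular molecule, 3 cuts → 3 fragments:
  36–76 → 41 bp
  77–85 → 9 bp
  86–110 then 1–35 → 25 + 35 = 60 bp
Sorted largest to smallest: 60, 41, 9 bp.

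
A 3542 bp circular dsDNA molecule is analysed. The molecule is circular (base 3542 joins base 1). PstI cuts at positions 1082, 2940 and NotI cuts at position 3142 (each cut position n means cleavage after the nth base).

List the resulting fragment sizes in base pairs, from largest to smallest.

Combined cut positions (sorted): 1082, 2940, 3142.
Circular molecule, 3 cuts → 3 fragments:
  2940 − 1082 = 1858 bp
  3142 − 2940 = 202 bp
  wrap: 3542 − 3142 + 1082 = 1482 bp
Sorted largest to smallest: 1858, 1482, 202 bp.

1858, 1482, 202 bp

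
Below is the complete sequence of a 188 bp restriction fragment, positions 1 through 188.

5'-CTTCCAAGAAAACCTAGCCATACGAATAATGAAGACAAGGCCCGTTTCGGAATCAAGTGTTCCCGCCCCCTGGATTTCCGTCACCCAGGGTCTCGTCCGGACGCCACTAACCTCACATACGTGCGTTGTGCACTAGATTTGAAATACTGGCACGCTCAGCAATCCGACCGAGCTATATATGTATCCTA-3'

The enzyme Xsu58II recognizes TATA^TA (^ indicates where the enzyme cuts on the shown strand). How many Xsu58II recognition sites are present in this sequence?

1

TATATA occurs starting at position 174.
Xsu58II cuts at 1 site.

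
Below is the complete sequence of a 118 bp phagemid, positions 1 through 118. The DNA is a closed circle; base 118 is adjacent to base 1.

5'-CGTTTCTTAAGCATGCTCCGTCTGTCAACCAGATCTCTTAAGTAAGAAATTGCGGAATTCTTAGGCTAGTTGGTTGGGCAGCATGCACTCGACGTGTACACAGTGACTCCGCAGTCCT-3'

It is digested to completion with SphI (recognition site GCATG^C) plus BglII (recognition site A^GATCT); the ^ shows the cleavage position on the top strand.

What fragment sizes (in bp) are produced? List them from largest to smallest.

SphI sites (GCATGC) start at positions 11, 81.
SphI cuts after base 5 of each site (before the last base), so after positions 15, 85.
The BglII site (AGATCT) starts at position 31.
BglII cuts after the first base of each site, so after position 31.
Combined cut positions: 15, 31, 85.
Circular molecule, 3 cuts → 3 fragments:
  16–31 → 16 bp
  32–85 → 54 bp
  86–118 then 1–15 → 33 + 15 = 48 bp
Sorted largest to smallest: 54, 48, 16 bp.

54, 48, 16 bp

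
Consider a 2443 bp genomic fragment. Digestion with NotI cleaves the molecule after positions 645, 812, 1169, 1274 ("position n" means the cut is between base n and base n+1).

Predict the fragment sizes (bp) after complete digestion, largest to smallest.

1169, 645, 357, 167, 105 bp

Linear molecule, 4 cuts → 5 fragments:
  645 − 0 = 645 bp
  812 − 645 = 167 bp
  1169 − 812 = 357 bp
  1274 − 1169 = 105 bp
  2443 − 1274 = 1169 bp
Sorted largest to smallest: 1169, 645, 357, 167, 105 bp.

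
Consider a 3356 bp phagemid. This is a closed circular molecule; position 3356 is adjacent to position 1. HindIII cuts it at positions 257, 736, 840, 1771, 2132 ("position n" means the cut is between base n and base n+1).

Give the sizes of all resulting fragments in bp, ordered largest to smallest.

1481, 931, 479, 361, 104 bp

Circular molecule, 5 cuts → 5 fragments:
  736 − 257 = 479 bp
  840 − 736 = 104 bp
  1771 − 840 = 931 bp
  2132 − 1771 = 361 bp
  wrap: 3356 − 2132 + 257 = 1481 bp
Sorted largest to smallest: 1481, 931, 479, 361, 104 bp.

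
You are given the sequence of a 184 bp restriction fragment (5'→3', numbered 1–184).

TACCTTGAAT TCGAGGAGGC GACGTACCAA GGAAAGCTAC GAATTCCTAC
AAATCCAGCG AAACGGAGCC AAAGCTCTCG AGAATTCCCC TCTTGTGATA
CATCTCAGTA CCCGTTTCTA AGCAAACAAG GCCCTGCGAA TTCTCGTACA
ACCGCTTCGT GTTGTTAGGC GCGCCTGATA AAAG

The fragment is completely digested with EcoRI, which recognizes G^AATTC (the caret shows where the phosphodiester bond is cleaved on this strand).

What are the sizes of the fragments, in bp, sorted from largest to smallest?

56, 46, 41, 34, 7 bp

EcoRI sites (GAATTC) start at positions 7, 41, 82, 138.
EcoRI cuts after the first base of each site, so after positions 7, 41, 82, 138.
Linear molecule, 4 cuts → 5 fragments:
  1–7 → 7 bp
  8–41 → 34 bp
  42–82 → 41 bp
  83–138 → 56 bp
  139–184 → 46 bp
Sorted largest to smallest: 56, 46, 41, 34, 7 bp.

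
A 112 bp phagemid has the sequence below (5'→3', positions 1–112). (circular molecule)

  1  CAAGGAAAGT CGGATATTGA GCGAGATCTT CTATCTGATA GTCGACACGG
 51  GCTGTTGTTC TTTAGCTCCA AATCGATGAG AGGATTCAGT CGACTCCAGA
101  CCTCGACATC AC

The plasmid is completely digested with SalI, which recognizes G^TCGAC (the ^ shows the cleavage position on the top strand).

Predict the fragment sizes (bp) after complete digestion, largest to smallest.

64, 48 bp

SalI sites (GTCGAC) start at positions 41, 89.
SalI cuts after the first base of each site, so after positions 41, 89.
Circular molecule, 2 cuts → 2 fragments:
  42–89 → 48 bp
  90–112 then 1–41 → 23 + 41 = 64 bp
Sorted largest to smallest: 64, 48 bp.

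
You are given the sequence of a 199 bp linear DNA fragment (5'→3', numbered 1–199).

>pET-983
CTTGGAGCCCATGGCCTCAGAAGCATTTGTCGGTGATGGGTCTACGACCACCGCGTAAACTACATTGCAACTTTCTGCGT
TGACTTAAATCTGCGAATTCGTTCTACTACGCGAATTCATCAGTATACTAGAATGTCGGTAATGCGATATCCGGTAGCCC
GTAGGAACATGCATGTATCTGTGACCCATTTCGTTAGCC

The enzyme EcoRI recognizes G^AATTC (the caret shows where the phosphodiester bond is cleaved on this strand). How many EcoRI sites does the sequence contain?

2

GAATTC occurs starting at positions 95, 113.
EcoRI cuts at 2 sites.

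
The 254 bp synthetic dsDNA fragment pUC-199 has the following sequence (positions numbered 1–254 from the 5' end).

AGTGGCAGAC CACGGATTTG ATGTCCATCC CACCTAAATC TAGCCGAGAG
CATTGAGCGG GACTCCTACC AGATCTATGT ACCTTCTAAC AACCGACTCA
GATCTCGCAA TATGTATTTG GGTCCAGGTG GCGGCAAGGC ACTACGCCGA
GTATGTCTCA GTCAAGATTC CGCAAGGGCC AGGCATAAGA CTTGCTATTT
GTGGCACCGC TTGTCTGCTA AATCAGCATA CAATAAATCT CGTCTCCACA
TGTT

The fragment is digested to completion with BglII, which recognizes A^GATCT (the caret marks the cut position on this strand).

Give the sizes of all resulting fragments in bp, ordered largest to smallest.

154, 71, 29 bp

BglII sites (AGATCT) start at positions 71, 100.
BglII cuts after the first base of each site, so after positions 71, 100.
Linear molecule, 2 cuts → 3 fragments:
  1–71 → 71 bp
  72–100 → 29 bp
  101–254 → 154 bp
Sorted largest to smallest: 154, 71, 29 bp.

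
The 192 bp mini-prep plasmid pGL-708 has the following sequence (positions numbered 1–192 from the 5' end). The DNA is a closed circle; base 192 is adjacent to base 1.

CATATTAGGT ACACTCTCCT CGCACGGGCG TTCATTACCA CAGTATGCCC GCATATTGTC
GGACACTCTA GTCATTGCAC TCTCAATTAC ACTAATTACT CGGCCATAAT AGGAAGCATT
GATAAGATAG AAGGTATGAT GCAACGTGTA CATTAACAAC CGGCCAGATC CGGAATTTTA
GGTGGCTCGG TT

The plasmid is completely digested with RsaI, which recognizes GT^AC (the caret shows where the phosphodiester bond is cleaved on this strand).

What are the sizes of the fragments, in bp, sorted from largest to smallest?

RsaI sites (GTAC) start at positions 9, 148.
RsaI cuts after base 2 of each site, so after positions 10, 149.
Circular molecule, 2 cuts → 2 fragments:
  11–149 → 139 bp
  150–192 then 1–10 → 43 + 10 = 53 bp
Sorted largest to smallest: 139, 53 bp.

139, 53 bp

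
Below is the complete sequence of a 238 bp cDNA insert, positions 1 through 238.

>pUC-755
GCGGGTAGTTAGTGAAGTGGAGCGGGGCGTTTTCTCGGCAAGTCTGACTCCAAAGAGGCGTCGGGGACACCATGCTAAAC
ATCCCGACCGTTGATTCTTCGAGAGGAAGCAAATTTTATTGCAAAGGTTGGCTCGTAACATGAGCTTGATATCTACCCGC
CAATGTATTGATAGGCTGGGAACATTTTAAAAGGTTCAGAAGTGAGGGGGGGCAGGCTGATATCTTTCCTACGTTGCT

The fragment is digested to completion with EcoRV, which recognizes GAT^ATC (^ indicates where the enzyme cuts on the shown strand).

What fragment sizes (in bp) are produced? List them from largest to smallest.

150, 71, 17 bp

EcoRV sites (GATATC) start at positions 148, 219.
EcoRV cuts after base 3 of each site, so after positions 150, 221.
Linear molecule, 2 cuts → 3 fragments:
  1–150 → 150 bp
  151–221 → 71 bp
  222–238 → 17 bp
Sorted largest to smallest: 150, 71, 17 bp.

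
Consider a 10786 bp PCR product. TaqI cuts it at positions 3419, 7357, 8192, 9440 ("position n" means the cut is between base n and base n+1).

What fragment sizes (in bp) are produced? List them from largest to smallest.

3938, 3419, 1346, 1248, 835 bp

Linear molecule, 4 cuts → 5 fragments:
  3419 − 0 = 3419 bp
  7357 − 3419 = 3938 bp
  8192 − 7357 = 835 bp
  9440 − 8192 = 1248 bp
  10786 − 9440 = 1346 bp
Sorted largest to smallest: 3938, 3419, 1346, 1248, 835 bp.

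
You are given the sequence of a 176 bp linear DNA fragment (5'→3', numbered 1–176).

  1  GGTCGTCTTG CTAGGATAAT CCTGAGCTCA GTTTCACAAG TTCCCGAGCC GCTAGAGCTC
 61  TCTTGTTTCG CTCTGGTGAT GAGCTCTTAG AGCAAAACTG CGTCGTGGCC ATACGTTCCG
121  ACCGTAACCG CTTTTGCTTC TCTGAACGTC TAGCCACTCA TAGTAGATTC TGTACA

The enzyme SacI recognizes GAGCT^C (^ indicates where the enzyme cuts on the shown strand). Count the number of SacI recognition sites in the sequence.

3

GAGCTC occurs starting at positions 24, 55, 81.
SacI cuts at 3 sites.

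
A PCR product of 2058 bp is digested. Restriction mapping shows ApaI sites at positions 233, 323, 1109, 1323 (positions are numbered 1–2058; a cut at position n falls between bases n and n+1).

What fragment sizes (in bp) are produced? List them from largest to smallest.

786, 735, 233, 214, 90 bp

Linear molecule, 4 cuts → 5 fragments:
  233 − 0 = 233 bp
  323 − 233 = 90 bp
  1109 − 323 = 786 bp
  1323 − 1109 = 214 bp
  2058 − 1323 = 735 bp
Sorted largest to smallest: 786, 735, 233, 214, 90 bp.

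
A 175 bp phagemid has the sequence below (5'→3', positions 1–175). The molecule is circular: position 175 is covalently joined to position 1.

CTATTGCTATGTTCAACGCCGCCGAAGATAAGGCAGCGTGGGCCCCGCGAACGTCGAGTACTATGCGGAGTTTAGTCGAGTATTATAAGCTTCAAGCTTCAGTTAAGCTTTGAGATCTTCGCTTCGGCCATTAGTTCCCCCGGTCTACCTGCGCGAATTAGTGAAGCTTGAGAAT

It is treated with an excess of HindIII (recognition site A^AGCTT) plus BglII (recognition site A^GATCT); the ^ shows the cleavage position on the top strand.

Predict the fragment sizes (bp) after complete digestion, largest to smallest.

HindIII sites (AAGCTT) start at positions 87, 94, 105, 164.
HindIII cuts after the first base of each site, so after positions 87, 94, 105, 164.
The BglII site (AGATCT) starts at position 113.
BglII cuts after the first base of each site, so after position 113.
Combined cut positions: 87, 94, 105, 113, 164.
Circular molecule, 5 cuts → 5 fragments:
  88–94 → 7 bp
  95–105 → 11 bp
  106–113 → 8 bp
  114–164 → 51 bp
  165–175 then 1–87 → 11 + 87 = 98 bp
Sorted largest to smallest: 98, 51, 11, 8, 7 bp.

98, 51, 11, 8, 7 bp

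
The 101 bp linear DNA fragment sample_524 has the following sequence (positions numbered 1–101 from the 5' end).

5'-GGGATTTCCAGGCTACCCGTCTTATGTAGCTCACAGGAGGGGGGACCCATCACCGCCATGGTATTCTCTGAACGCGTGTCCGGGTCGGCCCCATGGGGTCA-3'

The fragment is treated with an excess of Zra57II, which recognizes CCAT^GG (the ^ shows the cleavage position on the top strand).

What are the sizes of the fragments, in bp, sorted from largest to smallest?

Zra57II sites (CCATGG) start at positions 56, 91.
Zra57II cuts after base 4 of each site, so after positions 59, 94.
Linear molecule, 2 cuts → 3 fragments:
  1–59 → 59 bp
  60–94 → 35 bp
  95–101 → 7 bp
Sorted largest to smallest: 59, 35, 7 bp.

59, 35, 7 bp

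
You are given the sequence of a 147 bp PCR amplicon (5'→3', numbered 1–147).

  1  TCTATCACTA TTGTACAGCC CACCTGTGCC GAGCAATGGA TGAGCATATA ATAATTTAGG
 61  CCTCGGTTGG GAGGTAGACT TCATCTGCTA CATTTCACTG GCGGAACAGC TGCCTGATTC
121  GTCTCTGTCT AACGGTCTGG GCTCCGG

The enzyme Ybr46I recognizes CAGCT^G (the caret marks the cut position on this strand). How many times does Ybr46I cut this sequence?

CAGCTG occurs starting at position 107.
Ybr46I cuts at 1 site.

1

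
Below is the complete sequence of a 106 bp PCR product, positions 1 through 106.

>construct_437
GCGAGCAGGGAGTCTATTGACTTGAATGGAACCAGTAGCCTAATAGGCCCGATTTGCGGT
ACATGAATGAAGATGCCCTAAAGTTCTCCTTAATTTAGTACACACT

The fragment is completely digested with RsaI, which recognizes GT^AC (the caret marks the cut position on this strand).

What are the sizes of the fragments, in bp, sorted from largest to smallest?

60, 39, 7 bp

RsaI sites (GTAC) start at positions 59, 98.
RsaI cuts after base 2 of each site, so after positions 60, 99.
Linear molecule, 2 cuts → 3 fragments:
  1–60 → 60 bp
  61–99 → 39 bp
  100–106 → 7 bp
Sorted largest to smallest: 60, 39, 7 bp.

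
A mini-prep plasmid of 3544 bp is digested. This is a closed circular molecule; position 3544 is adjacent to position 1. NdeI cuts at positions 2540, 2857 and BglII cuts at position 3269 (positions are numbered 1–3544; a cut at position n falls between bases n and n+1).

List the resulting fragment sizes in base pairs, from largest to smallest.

Combined cut positions (sorted): 2540, 2857, 3269.
Circular molecule, 3 cuts → 3 fragments:
  2857 − 2540 = 317 bp
  3269 − 2857 = 412 bp
  wrap: 3544 − 3269 + 2540 = 2815 bp
Sorted largest to smallest: 2815, 412, 317 bp.

2815, 412, 317 bp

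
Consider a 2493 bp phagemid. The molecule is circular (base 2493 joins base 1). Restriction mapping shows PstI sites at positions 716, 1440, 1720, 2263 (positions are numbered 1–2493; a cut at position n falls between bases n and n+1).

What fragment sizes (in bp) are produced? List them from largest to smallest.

946, 724, 543, 280 bp

Circular molecule, 4 cuts → 4 fragments:
  1440 − 716 = 724 bp
  1720 − 1440 = 280 bp
  2263 − 1720 = 543 bp
  wrap: 2493 − 2263 + 716 = 946 bp
Sorted largest to smallest: 946, 724, 543, 280 bp.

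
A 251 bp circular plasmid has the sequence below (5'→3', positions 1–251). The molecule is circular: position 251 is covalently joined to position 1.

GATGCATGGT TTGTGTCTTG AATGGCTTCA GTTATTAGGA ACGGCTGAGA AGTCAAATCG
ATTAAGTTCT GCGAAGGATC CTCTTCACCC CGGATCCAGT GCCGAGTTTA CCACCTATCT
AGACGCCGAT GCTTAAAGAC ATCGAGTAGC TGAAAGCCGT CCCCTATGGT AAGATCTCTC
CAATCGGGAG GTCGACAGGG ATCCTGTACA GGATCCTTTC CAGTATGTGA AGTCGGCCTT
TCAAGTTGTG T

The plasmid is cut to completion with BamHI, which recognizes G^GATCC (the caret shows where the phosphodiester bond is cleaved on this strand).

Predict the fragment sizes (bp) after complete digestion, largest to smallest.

BamHI sites (GGATCC) start at positions 76, 92, 199, 211.
BamHI cuts after the first base of each site, so after positions 76, 92, 199, 211.
Circular molecule, 4 cuts → 4 fragments:
  77–92 → 16 bp
  93–199 → 107 bp
  200–211 → 12 bp
  212–251 then 1–76 → 40 + 76 = 116 bp
Sorted largest to smallest: 116, 107, 16, 12 bp.

116, 107, 16, 12 bp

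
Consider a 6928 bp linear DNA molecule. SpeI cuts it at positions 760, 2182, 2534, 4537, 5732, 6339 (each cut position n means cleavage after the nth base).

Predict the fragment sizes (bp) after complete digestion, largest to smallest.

Linear molecule, 6 cuts → 7 fragments:
  760 − 0 = 760 bp
  2182 − 760 = 1422 bp
  2534 − 2182 = 352 bp
  4537 − 2534 = 2003 bp
  5732 − 4537 = 1195 bp
  6339 − 5732 = 607 bp
  6928 − 6339 = 589 bp
Sorted largest to smallest: 2003, 1422, 1195, 760, 607, 589, 352 bp.

2003, 1422, 1195, 760, 607, 589, 352 bp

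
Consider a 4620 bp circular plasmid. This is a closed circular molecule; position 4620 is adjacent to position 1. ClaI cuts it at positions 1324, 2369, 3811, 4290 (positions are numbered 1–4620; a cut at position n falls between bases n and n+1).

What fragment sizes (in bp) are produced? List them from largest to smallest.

Circular molecule, 4 cuts → 4 fragments:
  2369 − 1324 = 1045 bp
  3811 − 2369 = 1442 bp
  4290 − 3811 = 479 bp
  wrap: 4620 − 4290 + 1324 = 1654 bp
Sorted largest to smallest: 1654, 1442, 1045, 479 bp.

1654, 1442, 1045, 479 bp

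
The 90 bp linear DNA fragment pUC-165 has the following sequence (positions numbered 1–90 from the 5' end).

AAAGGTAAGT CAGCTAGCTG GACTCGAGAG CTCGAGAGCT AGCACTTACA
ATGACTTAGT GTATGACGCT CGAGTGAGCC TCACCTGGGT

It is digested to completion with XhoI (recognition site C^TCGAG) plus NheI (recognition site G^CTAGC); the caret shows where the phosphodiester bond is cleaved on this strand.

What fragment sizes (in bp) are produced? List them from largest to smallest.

31, 21, 13, 10, 8, 7 bp

XhoI sites (CTCGAG) start at positions 23, 31, 69.
XhoI cuts after the first base of each site, so after positions 23, 31, 69.
NheI sites (GCTAGC) start at positions 13, 38.
NheI cuts after the first base of each site, so after positions 13, 38.
Combined cut positions: 13, 23, 31, 38, 69.
Linear molecule, 5 cuts → 6 fragments:
  1–13 → 13 bp
  14–23 → 10 bp
  24–31 → 8 bp
  32–38 → 7 bp
  39–69 → 31 bp
  70–90 → 21 bp
Sorted largest to smallest: 31, 21, 13, 10, 8, 7 bp.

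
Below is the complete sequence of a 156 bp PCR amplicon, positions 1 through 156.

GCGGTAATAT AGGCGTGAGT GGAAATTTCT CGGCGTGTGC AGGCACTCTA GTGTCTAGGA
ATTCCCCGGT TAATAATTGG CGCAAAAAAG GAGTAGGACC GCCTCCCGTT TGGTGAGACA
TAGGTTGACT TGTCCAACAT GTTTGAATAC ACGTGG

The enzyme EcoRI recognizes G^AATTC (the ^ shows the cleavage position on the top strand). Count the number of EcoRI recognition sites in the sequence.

GAATTC occurs starting at position 59.
EcoRI cuts at 1 site.

1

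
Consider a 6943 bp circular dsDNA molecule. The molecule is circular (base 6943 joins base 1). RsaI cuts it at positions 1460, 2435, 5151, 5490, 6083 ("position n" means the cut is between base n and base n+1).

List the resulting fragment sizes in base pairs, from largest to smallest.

Circular molecule, 5 cuts → 5 fragments:
  2435 − 1460 = 975 bp
  5151 − 2435 = 2716 bp
  5490 − 5151 = 339 bp
  6083 − 5490 = 593 bp
  wrap: 6943 − 6083 + 1460 = 2320 bp
Sorted largest to smallest: 2716, 2320, 975, 593, 339 bp.

2716, 2320, 975, 593, 339 bp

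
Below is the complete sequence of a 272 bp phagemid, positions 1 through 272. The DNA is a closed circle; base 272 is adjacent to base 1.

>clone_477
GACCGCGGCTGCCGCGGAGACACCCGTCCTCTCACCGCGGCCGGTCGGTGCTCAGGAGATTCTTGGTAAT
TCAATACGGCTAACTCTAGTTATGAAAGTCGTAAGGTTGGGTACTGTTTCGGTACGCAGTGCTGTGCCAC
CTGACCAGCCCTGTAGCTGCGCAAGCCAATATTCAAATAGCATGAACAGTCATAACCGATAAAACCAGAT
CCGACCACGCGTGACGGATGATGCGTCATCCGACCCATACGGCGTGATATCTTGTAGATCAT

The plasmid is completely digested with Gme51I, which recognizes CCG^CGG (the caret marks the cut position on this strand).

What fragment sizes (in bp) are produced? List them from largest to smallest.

240, 23, 9 bp

Gme51I sites (CCGCGG) start at positions 3, 12, 35.
Gme51I cuts after base 3 of each site, so after positions 5, 14, 37.
Circular molecule, 3 cuts → 3 fragments:
  6–14 → 9 bp
  15–37 → 23 bp
  38–272 then 1–5 → 235 + 5 = 240 bp
Sorted largest to smallest: 240, 23, 9 bp.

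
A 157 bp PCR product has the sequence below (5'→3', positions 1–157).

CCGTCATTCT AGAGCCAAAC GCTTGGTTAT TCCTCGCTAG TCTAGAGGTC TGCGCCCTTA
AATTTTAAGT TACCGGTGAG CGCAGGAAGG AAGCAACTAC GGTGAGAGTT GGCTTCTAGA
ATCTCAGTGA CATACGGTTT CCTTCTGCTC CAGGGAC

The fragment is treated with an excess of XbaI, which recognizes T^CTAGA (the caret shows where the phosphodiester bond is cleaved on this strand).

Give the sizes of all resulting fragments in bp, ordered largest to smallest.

74, 42, 33, 8 bp

XbaI sites (TCTAGA) start at positions 8, 41, 115.
XbaI cuts after the first base of each site, so after positions 8, 41, 115.
Linear molecule, 3 cuts → 4 fragments:
  1–8 → 8 bp
  9–41 → 33 bp
  42–115 → 74 bp
  116–157 → 42 bp
Sorted largest to smallest: 74, 42, 33, 8 bp.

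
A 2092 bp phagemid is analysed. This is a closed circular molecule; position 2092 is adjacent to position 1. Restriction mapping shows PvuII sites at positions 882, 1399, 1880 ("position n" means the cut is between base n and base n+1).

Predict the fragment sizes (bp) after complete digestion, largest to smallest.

Circular molecule, 3 cuts → 3 fragments:
  1399 − 882 = 517 bp
  1880 − 1399 = 481 bp
  wrap: 2092 − 1880 + 882 = 1094 bp
Sorted largest to smallest: 1094, 517, 481 bp.

1094, 517, 481 bp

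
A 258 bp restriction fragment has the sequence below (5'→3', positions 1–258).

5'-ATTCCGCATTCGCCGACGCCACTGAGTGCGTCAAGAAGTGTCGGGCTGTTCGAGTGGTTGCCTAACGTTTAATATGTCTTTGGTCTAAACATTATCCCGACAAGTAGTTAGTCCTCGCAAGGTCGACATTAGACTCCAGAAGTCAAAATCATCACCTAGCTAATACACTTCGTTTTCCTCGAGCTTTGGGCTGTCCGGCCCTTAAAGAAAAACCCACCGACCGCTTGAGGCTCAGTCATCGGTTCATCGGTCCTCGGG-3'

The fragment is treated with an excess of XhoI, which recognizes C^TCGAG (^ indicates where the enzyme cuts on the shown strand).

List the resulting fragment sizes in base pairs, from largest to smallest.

The XhoI site (CTCGAG) starts at position 178.
XhoI cuts after the first base of each site, so after position 178.
Linear molecule, 1 cut → 2 fragments:
  1–178 → 178 bp
  179–258 → 80 bp
Sorted largest to smallest: 178, 80 bp.

178, 80 bp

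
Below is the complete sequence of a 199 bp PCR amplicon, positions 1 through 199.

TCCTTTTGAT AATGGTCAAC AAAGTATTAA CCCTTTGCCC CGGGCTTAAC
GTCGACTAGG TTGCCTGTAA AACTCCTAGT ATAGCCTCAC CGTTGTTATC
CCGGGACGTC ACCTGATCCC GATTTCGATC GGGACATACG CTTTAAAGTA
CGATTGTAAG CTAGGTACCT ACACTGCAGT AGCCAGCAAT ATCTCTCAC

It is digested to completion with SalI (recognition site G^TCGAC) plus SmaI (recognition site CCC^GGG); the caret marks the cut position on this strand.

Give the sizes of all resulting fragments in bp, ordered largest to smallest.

97, 51, 41, 10 bp

The SalI site (GTCGAC) starts at position 51.
SalI cuts after the first base of each site, so after position 51.
SmaI sites (CCCGGG) start at positions 39, 100.
SmaI cuts after base 3 of each site, so after positions 41, 102.
Combined cut positions: 41, 51, 102.
Linear molecule, 3 cuts → 4 fragments:
  1–41 → 41 bp
  42–51 → 10 bp
  52–102 → 51 bp
  103–199 → 97 bp
Sorted largest to smallest: 97, 51, 41, 10 bp.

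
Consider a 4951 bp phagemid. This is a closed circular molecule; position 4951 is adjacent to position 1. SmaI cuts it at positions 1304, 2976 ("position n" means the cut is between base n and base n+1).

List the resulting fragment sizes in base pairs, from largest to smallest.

3279, 1672 bp

Circular molecule, 2 cuts → 2 fragments:
  2976 − 1304 = 1672 bp
  wrap: 4951 − 2976 + 1304 = 3279 bp
Sorted largest to smallest: 3279, 1672 bp.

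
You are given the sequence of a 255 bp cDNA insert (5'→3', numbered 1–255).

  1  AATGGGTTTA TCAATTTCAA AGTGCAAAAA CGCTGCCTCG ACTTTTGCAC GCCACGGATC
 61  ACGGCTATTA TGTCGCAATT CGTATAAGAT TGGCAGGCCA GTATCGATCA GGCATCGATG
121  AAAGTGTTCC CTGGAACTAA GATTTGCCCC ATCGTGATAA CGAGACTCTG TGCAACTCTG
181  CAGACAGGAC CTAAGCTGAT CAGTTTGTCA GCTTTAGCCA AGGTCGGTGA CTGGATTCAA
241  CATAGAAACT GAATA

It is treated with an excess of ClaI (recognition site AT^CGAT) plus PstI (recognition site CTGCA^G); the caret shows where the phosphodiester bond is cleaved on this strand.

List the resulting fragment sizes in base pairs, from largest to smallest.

ClaI sites (ATCGAT) start at positions 103, 114.
ClaI cuts after base 2 of each site, so after positions 104, 115.
The PstI site (CTGCAG) starts at position 178.
PstI cuts after base 5 of each site (before the last base), so after position 182.
Combined cut positions: 104, 115, 182.
Linear molecule, 3 cuts → 4 fragments:
  1–104 → 104 bp
  105–115 → 11 bp
  116–182 → 67 bp
  183–255 → 73 bp
Sorted largest to smallest: 104, 73, 67, 11 bp.

104, 73, 67, 11 bp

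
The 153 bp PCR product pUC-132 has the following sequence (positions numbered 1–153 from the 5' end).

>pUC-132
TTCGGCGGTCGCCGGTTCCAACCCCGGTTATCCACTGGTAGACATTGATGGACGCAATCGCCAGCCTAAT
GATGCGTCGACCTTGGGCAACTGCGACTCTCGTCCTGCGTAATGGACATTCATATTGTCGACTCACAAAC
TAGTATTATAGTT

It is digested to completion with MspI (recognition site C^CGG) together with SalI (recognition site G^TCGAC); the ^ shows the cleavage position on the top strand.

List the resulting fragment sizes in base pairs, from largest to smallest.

MspI sites (CCGG) start at positions 12, 24.
MspI cuts after the first base of each site, so after positions 12, 24.
SalI sites (GTCGAC) start at positions 76, 127.
SalI cuts after the first base of each site, so after positions 76, 127.
Combined cut positions: 12, 24, 76, 127.
Linear molecule, 4 cuts → 5 fragments:
  1–12 → 12 bp
  13–24 → 12 bp
  25–76 → 52 bp
  77–127 → 51 bp
  128–153 → 26 bp
Sorted largest to smallest: 52, 51, 26, 12, 12 bp.

52, 51, 26, 12, 12 bp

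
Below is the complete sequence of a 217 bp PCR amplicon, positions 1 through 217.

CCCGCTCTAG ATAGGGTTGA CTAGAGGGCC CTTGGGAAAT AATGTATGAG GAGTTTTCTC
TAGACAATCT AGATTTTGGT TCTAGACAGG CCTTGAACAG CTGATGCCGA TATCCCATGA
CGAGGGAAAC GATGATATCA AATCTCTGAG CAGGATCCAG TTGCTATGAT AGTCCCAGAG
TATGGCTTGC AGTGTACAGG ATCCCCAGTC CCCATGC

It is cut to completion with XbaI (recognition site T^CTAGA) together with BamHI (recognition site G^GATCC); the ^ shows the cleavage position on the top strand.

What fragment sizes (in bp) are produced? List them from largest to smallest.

72, 53, 46, 18, 13, 9, 6 bp

XbaI sites (TCTAGA) start at positions 6, 59, 68, 81.
XbaI cuts after the first base of each site, so after positions 6, 59, 68, 81.
BamHI sites (GGATCC) start at positions 153, 199.
BamHI cuts after the first base of each site, so after positions 153, 199.
Combined cut positions: 6, 59, 68, 81, 153, 199.
Linear molecule, 6 cuts → 7 fragments:
  1–6 → 6 bp
  7–59 → 53 bp
  60–68 → 9 bp
  69–81 → 13 bp
  82–153 → 72 bp
  154–199 → 46 bp
  200–217 → 18 bp
Sorted largest to smallest: 72, 53, 46, 18, 13, 9, 6 bp.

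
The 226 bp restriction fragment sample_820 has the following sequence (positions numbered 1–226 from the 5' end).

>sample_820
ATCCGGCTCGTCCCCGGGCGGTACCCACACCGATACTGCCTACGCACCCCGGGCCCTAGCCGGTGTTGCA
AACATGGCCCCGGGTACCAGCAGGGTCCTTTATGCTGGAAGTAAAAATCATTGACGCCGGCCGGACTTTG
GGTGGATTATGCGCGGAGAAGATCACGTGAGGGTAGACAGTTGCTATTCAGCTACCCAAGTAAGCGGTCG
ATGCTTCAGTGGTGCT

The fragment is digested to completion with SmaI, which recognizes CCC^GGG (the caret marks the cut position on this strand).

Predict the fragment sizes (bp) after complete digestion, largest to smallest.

SmaI sites (CCCGGG) start at positions 13, 48, 79.
SmaI cuts after base 3 of each site, so after positions 15, 50, 81.
Linear molecule, 3 cuts → 4 fragments:
  1–15 → 15 bp
  16–50 → 35 bp
  51–81 → 31 bp
  82–226 → 145 bp
Sorted largest to smallest: 145, 35, 31, 15 bp.

145, 35, 31, 15 bp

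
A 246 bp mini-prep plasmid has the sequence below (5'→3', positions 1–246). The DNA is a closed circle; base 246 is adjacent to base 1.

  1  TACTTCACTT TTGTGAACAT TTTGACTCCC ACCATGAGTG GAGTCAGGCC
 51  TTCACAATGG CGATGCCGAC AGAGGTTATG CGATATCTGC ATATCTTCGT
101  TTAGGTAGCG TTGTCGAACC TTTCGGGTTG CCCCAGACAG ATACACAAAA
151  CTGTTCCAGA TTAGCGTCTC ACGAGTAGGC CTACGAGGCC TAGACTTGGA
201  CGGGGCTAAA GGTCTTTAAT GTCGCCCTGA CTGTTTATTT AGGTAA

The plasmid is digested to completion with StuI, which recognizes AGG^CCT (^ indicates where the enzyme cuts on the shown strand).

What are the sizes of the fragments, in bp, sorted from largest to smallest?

StuI sites (AGGCCT) start at positions 46, 177, 186.
StuI cuts after base 3 of each site, so after positions 48, 179, 188.
Circular molecule, 3 cuts → 3 fragments:
  49–179 → 131 bp
  180–188 → 9 bp
  189–246 then 1–48 → 58 + 48 = 106 bp
Sorted largest to smallest: 131, 106, 9 bp.

131, 106, 9 bp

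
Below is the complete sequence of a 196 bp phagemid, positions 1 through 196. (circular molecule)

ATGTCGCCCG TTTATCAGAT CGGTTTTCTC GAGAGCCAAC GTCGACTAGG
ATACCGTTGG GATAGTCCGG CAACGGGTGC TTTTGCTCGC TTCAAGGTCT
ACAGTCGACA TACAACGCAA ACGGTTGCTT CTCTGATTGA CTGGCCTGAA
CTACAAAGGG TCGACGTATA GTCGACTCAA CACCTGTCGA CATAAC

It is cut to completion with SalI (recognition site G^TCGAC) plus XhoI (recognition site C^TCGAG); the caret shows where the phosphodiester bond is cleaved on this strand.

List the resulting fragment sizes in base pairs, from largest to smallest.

SalI sites (GTCGAC) start at positions 41, 104, 160, 171, 186.
SalI cuts after the first base of each site, so after positions 41, 104, 160, 171, 186.
The XhoI site (CTCGAG) starts at position 28.
XhoI cuts after the first base of each site, so after position 28.
Combined cut positions: 28, 41, 104, 160, 171, 186.
Circular molecule, 6 cuts → 6 fragments:
  29–41 → 13 bp
  42–104 → 63 bp
  105–160 → 56 bp
  161–171 → 11 bp
  172–186 → 15 bp
  187–196 then 1–28 → 10 + 28 = 38 bp
Sorted largest to smallest: 63, 56, 38, 15, 13, 11 bp.

63, 56, 38, 15, 13, 11 bp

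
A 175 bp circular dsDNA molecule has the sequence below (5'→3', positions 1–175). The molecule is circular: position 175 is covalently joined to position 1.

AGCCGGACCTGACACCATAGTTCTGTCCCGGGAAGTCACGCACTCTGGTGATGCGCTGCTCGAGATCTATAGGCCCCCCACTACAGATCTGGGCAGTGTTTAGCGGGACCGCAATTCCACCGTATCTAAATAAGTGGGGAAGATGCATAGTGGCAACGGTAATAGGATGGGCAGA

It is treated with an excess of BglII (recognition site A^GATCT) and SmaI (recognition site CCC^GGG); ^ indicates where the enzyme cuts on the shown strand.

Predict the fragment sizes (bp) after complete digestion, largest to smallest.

BglII sites (AGATCT) start at positions 63, 85.
BglII cuts after the first base of each site, so after positions 63, 85.
The SmaI site (CCCGGG) starts at position 27.
SmaI cuts after base 3 of each site, so after position 29.
Combined cut positions: 29, 63, 85.
Circular molecule, 3 cuts → 3 fragments:
  30–63 → 34 bp
  64–85 → 22 bp
  86–175 then 1–29 → 90 + 29 = 119 bp
Sorted largest to smallest: 119, 34, 22 bp.

119, 34, 22 bp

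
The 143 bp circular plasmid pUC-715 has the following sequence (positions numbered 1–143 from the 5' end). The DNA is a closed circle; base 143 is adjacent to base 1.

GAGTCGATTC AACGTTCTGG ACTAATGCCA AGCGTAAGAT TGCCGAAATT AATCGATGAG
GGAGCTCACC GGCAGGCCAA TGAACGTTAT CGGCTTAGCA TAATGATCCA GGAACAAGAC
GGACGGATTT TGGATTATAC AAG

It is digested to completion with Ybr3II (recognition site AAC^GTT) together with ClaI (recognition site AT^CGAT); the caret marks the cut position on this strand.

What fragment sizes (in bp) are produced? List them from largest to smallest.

71, 40, 32 bp

Ybr3II sites (AACGTT) start at positions 11, 83.
Ybr3II cuts after base 3 of each site, so after positions 13, 85.
The ClaI site (ATCGAT) starts at position 52.
ClaI cuts after base 2 of each site, so after position 53.
Combined cut positions: 13, 53, 85.
Circular molecule, 3 cuts → 3 fragments:
  14–53 → 40 bp
  54–85 → 32 bp
  86–143 then 1–13 → 58 + 13 = 71 bp
Sorted largest to smallest: 71, 40, 32 bp.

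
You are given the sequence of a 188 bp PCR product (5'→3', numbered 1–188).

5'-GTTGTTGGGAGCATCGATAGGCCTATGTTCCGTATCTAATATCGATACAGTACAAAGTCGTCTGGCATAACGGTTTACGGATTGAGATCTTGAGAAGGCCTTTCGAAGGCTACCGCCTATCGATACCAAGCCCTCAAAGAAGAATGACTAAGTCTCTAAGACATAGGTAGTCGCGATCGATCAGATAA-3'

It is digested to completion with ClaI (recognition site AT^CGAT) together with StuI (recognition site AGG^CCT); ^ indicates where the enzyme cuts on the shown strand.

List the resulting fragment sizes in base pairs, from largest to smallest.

57, 56, 22, 21, 14, 11, 7 bp

ClaI sites (ATCGAT) start at positions 13, 41, 119, 176.
ClaI cuts after base 2 of each site, so after positions 14, 42, 120, 177.
StuI sites (AGGCCT) start at positions 19, 96.
StuI cuts after base 3 of each site, so after positions 21, 98.
Combined cut positions: 14, 21, 42, 98, 120, 177.
Linear molecule, 6 cuts → 7 fragments:
  1–14 → 14 bp
  15–21 → 7 bp
  22–42 → 21 bp
  43–98 → 56 bp
  99–120 → 22 bp
  121–177 → 57 bp
  178–188 → 11 bp
Sorted largest to smallest: 57, 56, 22, 21, 14, 11, 7 bp.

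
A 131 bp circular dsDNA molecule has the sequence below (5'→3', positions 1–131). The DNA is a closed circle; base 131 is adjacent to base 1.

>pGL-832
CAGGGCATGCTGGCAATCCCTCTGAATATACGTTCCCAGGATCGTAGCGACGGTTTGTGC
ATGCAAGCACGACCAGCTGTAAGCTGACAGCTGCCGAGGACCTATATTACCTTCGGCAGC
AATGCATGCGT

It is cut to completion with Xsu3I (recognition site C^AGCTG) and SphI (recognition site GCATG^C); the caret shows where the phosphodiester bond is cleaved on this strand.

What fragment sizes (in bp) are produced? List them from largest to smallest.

54, 40, 14, 12, 11 bp

Xsu3I sites (CAGCTG) start at positions 74, 88.
Xsu3I cuts after the first base of each site, so after positions 74, 88.
SphI sites (GCATGC) start at positions 5, 59, 124.
SphI cuts after base 5 of each site (before the last base), so after positions 9, 63, 128.
Combined cut positions: 9, 63, 74, 88, 128.
Circular molecule, 5 cuts → 5 fragments:
  10–63 → 54 bp
  64–74 → 11 bp
  75–88 → 14 bp
  89–128 → 40 bp
  129–131 then 1–9 → 3 + 9 = 12 bp
Sorted largest to smallest: 54, 40, 14, 12, 11 bp.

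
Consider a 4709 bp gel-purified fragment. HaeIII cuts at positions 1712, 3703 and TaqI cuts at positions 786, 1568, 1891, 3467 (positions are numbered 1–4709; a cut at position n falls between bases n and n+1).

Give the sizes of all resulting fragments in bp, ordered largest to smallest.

1576, 1006, 786, 782, 236, 179, 144 bp

Combined cut positions (sorted): 786, 1568, 1712, 1891, 3467, 3703.
Linear molecule, 6 cuts → 7 fragments:
  786 − 0 = 786 bp
  1568 − 786 = 782 bp
  1712 − 1568 = 144 bp
  1891 − 1712 = 179 bp
  3467 − 1891 = 1576 bp
  3703 − 3467 = 236 bp
  4709 − 3703 = 1006 bp
Sorted largest to smallest: 1576, 1006, 786, 782, 236, 179, 144 bp.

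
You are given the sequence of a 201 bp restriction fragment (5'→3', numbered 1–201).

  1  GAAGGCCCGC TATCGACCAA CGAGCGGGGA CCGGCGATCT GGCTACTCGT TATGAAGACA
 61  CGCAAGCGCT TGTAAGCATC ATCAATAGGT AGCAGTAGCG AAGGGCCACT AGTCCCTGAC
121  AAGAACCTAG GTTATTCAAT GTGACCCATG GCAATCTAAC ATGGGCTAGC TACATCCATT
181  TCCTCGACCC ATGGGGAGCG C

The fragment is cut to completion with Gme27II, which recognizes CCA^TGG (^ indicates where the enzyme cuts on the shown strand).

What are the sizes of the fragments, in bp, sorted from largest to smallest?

Gme27II sites (CCATGG) start at positions 146, 189.
Gme27II cuts after base 3 of each site, so after positions 148, 191.
Linear molecule, 2 cuts → 3 fragments:
  1–148 → 148 bp
  149–191 → 43 bp
  192–201 → 10 bp
Sorted largest to smallest: 148, 43, 10 bp.

148, 43, 10 bp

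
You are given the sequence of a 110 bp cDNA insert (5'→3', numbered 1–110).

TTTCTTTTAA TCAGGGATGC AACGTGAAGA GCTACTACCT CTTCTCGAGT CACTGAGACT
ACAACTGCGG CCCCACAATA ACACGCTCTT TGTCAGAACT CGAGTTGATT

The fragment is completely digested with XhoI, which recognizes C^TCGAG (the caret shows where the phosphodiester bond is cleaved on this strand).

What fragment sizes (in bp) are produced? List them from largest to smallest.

XhoI sites (CTCGAG) start at positions 44, 99.
XhoI cuts after the first base of each site, so after positions 44, 99.
Linear molecule, 2 cuts → 3 fragments:
  1–44 → 44 bp
  45–99 → 55 bp
  100–110 → 11 bp
Sorted largest to smallest: 55, 44, 11 bp.

55, 44, 11 bp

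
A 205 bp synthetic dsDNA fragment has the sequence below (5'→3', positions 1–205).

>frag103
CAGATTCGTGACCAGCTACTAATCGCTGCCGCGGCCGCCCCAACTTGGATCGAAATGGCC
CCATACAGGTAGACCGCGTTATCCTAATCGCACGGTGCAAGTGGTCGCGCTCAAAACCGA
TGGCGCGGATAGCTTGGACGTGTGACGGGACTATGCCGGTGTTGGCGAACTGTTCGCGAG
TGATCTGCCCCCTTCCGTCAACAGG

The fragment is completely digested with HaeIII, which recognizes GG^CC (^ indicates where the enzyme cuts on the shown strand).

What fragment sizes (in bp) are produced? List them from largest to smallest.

147, 34, 24 bp

HaeIII sites (GGCC) start at positions 33, 57.
HaeIII cuts after base 2 of each site, so after positions 34, 58.
Linear molecule, 2 cuts → 3 fragments:
  1–34 → 34 bp
  35–58 → 24 bp
  59–205 → 147 bp
Sorted largest to smallest: 147, 34, 24 bp.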